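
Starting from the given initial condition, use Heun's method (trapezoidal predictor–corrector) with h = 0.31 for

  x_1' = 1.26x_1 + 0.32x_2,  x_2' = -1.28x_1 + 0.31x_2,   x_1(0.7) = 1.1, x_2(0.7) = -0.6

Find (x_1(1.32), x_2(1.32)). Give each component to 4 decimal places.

2.0498, -2.0367

Heun on (x_1,x_2): k1 = f(t_n, state_n); k2 = f(t_n + h, state_n + h·k1); state_{n+1} = state_n + (h/2)·(k1 + k2).
0.700000: (1.100000, -0.600000)
  k1 = (1.194000, -1.594000)
  predictor → (1.470140, -1.094140)
  k2 = (1.502252, -2.220963)
  → (1.517919, -1.191319)
1.010000: (1.517919, -1.191319)
  k1 = (1.531356, -2.312245)
  predictor → (1.992639, -1.908115)
  k2 = (1.900129, -3.142094)
  → (2.049799, -2.036742)
(x_1(1.32), x_2(1.32)) ≈ (2.0498, -2.0367)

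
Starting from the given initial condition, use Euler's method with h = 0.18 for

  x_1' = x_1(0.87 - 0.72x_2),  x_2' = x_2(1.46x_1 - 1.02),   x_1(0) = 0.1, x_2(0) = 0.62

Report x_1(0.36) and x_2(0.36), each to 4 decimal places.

0.1172, 0.4413

Euler on (x_1,x_2): x_1_{n+1} = x_1_n + h·x_1', x_2_{n+1} = x_2_n + h·x_2'.
0.000000: (0.100000, 0.620000); f=(0.042360, -0.541880) → (0.107625, 0.522462)
0.180000: (0.107625, 0.522462); f=(0.053148, -0.450815) → (0.117191, 0.441315)
(x_1(0.36), x_2(0.36)) ≈ (0.1172, 0.4413)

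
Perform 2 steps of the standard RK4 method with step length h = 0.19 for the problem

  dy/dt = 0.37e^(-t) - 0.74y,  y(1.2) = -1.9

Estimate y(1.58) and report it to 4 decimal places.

-1.4038

RK4: k1 = f(t_n, y_n); k2 = f(t_n + h/2, y_n + (h/2)·k1); k3 = f(t_n + h/2, y_n + (h/2)·k2); k4 = f(t_n + h, y_n + h·k3); y_{n+1} = y_n + (h/6)·(k1 + 2k2 + 2k3 + k4).
t=1.200000, y=-1.900000:
  k1 = f(1.200000, -1.900000) = 1.517442
  k2 = f(1.295000, -1.755843) = 1.400666
  k3 = f(1.295000, -1.766937) = 1.408875
  k4 = f(1.390000, -1.632314) = 1.300070
  y ← -1.900000 + (0.19/6)·(k1 + 2k2 + 2k3 + k4) = -1.632841
t=1.390000, y=-1.632841:
  k1 = f(1.390000, -1.632841) = 1.300460
  k2 = f(1.485000, -1.509297) = 1.200686
  k3 = f(1.485000, -1.518776) = 1.207700
  k4 = f(1.580000, -1.403378) = 1.114711
  y ← -1.632841 + (0.19/6)·(k1 + 2k2 + 2k3 + k4) = -1.403830
y(1.58) ≈ -1.4038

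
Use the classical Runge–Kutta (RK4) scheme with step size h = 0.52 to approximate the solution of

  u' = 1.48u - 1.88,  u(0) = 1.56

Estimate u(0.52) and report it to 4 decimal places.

RK4: k1 = f(x_n, u_n); k2 = f(x_n + h/2, u_n + (h/2)·k1); k3 = f(x_n + h/2, u_n + (h/2)·k2); k4 = f(x_n + h, u_n + h·k3); u_{n+1} = u_n + (h/6)·(k1 + 2k2 + 2k3 + k4).
x=0.000000, u=1.560000:
  k1 = f(0.000000, 1.560000) = 0.428800
  k2 = f(0.260000, 1.671488) = 0.593802
  k3 = f(0.260000, 1.714389) = 0.657295
  k4 = f(0.520000, 1.901793) = 0.934654
  u ← 1.560000 + (0.52/6)·(k1 + 2k2 + 2k3 + k4) = 1.895023
u(0.52) ≈ 1.8950

1.8950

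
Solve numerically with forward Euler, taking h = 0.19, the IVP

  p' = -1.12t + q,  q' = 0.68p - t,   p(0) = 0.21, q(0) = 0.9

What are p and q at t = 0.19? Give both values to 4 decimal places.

Euler on (p,q): p_{n+1} = p_n + h·p', q_{n+1} = q_n + h·q'.
0.000000: (0.210000, 0.900000); f=(0.900000, 0.142800) → (0.381000, 0.927132)
(p(0.19), q(0.19)) ≈ (0.3810, 0.9271)

0.3810, 0.9271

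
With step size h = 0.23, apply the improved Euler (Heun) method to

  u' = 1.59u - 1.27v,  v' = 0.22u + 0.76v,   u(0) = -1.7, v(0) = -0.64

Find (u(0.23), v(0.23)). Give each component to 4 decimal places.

-2.1853, -0.8662

Heun on (u,v): k1 = f(x_n, state_n); k2 = f(x_n + h, state_n + h·k1); state_{n+1} = state_n + (h/2)·(k1 + k2).
0.000000: (-1.700000, -0.640000)
  k1 = (-1.890200, -0.860400)
  predictor → (-2.134746, -0.837892)
  k2 = (-2.330123, -1.106442)
  → (-2.185337, -0.866187)
(u(0.23), v(0.23)) ≈ (-2.1853, -0.8662)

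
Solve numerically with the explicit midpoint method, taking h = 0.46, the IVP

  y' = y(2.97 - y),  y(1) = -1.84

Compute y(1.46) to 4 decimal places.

-14.0441

Midpoint: k1 = f(x_n, y_n); k2 = f(x_n + h/2, y_n + (h/2)·k1); y_{n+1} = y_n + h·k2.
x=1.000000, y=-1.840000:
  k1 = f(1.000000, -1.840000) = -8.850400
  k2 = f(1.230000, -3.875592) = -26.530722
  y ← -1.840000 + 0.46·(-26.530722) = -14.044132
y(1.46) ≈ -14.0441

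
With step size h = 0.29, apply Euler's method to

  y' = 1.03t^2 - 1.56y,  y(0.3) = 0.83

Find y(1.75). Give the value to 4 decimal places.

0.9903

Euler: y_{n+1} = y_n + h·f(t_n, y_n).
t=0.300000, y=0.830000: f=-1.202100 → y ← 0.830000 + 0.29·(-1.202100) = 0.481391
t=0.590000, y=0.481391: f=-0.392427 → y ← 0.481391 + 0.29·(-0.392427) = 0.367587
t=0.880000, y=0.367587: f=0.224196 → y ← 0.367587 + 0.29·0.224196 = 0.432604
t=1.170000, y=0.432604: f=0.735105 → y ← 0.432604 + 0.29·0.735105 = 0.645784
t=1.460000, y=0.645784: f=1.188124 → y ← 0.645784 + 0.29·1.188124 = 0.990340
y(1.75) ≈ 0.9903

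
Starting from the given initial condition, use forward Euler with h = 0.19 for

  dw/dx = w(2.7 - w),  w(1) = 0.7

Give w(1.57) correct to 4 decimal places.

1.6297

Euler: w_{n+1} = w_n + h·f(x_n, w_n).
x=1.000000, w=0.700000: f=1.400000 → w ← 0.700000 + 0.19·1.400000 = 0.966000
x=1.190000, w=0.966000: f=1.675044 → w ← 0.966000 + 0.19·1.675044 = 1.284258
x=1.380000, w=1.284258: f=1.818178 → w ← 1.284258 + 0.19·1.818178 = 1.629712
w(1.57) ≈ 1.6297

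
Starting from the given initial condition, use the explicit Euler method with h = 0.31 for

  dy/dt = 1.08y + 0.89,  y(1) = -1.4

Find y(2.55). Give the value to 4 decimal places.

-3.2644

Euler: y_{n+1} = y_n + h·f(t_n, y_n).
t=1.000000, y=-1.400000: f=-0.622000 → y ← -1.400000 + 0.31·(-0.622000) = -1.592820
t=1.310000, y=-1.592820: f=-0.830246 → y ← -1.592820 + 0.31·(-0.830246) = -1.850196
t=1.620000, y=-1.850196: f=-1.108212 → y ← -1.850196 + 0.31·(-1.108212) = -2.193742
t=1.930000, y=-2.193742: f=-1.479241 → y ← -2.193742 + 0.31·(-1.479241) = -2.652307
t=2.240000, y=-2.652307: f=-1.974491 → y ← -2.652307 + 0.31·(-1.974491) = -3.264399
y(2.55) ≈ -3.2644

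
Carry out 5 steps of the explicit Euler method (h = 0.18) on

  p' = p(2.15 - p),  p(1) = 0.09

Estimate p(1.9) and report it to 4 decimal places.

Euler: p_{n+1} = p_n + h·f(t_n, p_n).
t=1.000000, p=0.090000: f=0.185400 → p ← 0.090000 + 0.18·0.185400 = 0.123372
t=1.180000, p=0.123372: f=0.250029 → p ← 0.123372 + 0.18·0.250029 = 0.168377
t=1.360000, p=0.168377: f=0.333660 → p ← 0.168377 + 0.18·0.333660 = 0.228436
t=1.540000, p=0.228436: f=0.438955 → p ← 0.228436 + 0.18·0.438955 = 0.307448
t=1.720000, p=0.307448: f=0.566489 → p ← 0.307448 + 0.18·0.566489 = 0.409416
p(1.9) ≈ 0.4094

0.4094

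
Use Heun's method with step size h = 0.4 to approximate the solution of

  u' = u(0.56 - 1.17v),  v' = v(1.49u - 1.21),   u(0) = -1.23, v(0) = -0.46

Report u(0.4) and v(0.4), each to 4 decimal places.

-1.6571, -0.2569

Heun on (u,v): k1 = f(t_n, state_n); k2 = f(t_n + h, state_n + h·k1); state_{n+1} = state_n + (h/2)·(k1 + k2).
0.000000: (-1.230000, -0.460000)
  k1 = (-1.350786, 1.399642)
  predictor → (-1.770314, 0.099857)
  k2 = (-0.784546, -0.384226)
  → (-1.657066, -0.256917)
(u(0.4), v(0.4)) ≈ (-1.6571, -0.2569)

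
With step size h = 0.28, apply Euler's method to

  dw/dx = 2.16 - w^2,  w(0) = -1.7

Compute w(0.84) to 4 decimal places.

Euler: w_{n+1} = w_n + h·f(x_n, w_n).
x=0.000000, w=-1.700000: f=-0.730000 → w ← -1.700000 + 0.28·(-0.730000) = -1.904400
x=0.280000, w=-1.904400: f=-1.466739 → w ← -1.904400 + 0.28·(-1.466739) = -2.315087
x=0.560000, w=-2.315087: f=-3.199628 → w ← -2.315087 + 0.28·(-3.199628) = -3.210983
w(0.84) ≈ -3.2110

-3.2110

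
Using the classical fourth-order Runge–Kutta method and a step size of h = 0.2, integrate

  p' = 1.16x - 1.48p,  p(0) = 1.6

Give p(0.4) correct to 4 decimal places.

0.9621

RK4: k1 = f(x_n, p_n); k2 = f(x_n + h/2, p_n + (h/2)·k1); k3 = f(x_n + h/2, p_n + (h/2)·k2); k4 = f(x_n + h, p_n + h·k3); p_{n+1} = p_n + (h/6)·(k1 + 2k2 + 2k3 + k4).
x=0.000000, p=1.600000:
  k1 = f(0.000000, 1.600000) = -2.368000
  k2 = f(0.100000, 1.363200) = -1.901536
  k3 = f(0.100000, 1.409846) = -1.970573
  k4 = f(0.200000, 1.205885) = -1.552710
  p ← 1.600000 + (0.2/6)·(k1 + 2k2 + 2k3 + k4) = 1.211169
x=0.200000, p=1.211169:
  k1 = f(0.200000, 1.211169) = -1.560530
  k2 = f(0.300000, 1.055116) = -1.213572
  k3 = f(0.300000, 1.089812) = -1.264922
  k4 = f(0.400000, 0.958185) = -0.954113
  p ← 1.211169 + (0.2/6)·(k1 + 2k2 + 2k3 + k4) = 0.962115
p(0.4) ≈ 0.9621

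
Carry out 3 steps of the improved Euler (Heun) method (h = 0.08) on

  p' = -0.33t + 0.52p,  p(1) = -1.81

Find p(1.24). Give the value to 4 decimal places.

Heun: k1 = f(t_n, p_n); k2 = f(t_n + h, p_n + h·k1); p_{n+1} = p_n + (h/2)·(k1 + k2).
t=1.000000, p=-1.810000:
  k1 = f(1.000000, -1.810000) = -1.271200
  k2 = f(1.080000, -1.911696) = -1.350482
  p ← -1.810000 + (0.08/2)·(-1.271200 + (-1.350482)) = -1.914867
t=1.080000, p=-1.914867:
  k1 = f(1.080000, -1.914867) = -1.352131
  k2 = f(1.160000, -2.023038) = -1.434780
  p ← -1.914867 + (0.08/2)·(-1.352131 + (-1.434780)) = -2.026344
t=1.160000, p=-2.026344:
  k1 = f(1.160000, -2.026344) = -1.436499
  k2 = f(1.240000, -2.141264) = -1.522657
  p ← -2.026344 + (0.08/2)·(-1.436499 + (-1.522657)) = -2.144710
p(1.24) ≈ -2.1447

-2.1447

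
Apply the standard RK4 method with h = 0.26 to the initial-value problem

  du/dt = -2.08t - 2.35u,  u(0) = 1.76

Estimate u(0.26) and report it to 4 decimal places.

0.8983

RK4: k1 = f(t_n, u_n); k2 = f(t_n + h/2, u_n + (h/2)·k1); k3 = f(t_n + h/2, u_n + (h/2)·k2); k4 = f(t_n + h, u_n + h·k3); u_{n+1} = u_n + (h/6)·(k1 + 2k2 + 2k3 + k4).
t=0.000000, u=1.760000:
  k1 = f(0.000000, 1.760000) = -4.136000
  k2 = f(0.130000, 1.222320) = -3.142852
  k3 = f(0.130000, 1.351429) = -3.446259
  k4 = f(0.260000, 0.863973) = -2.571136
  u ← 1.760000 + (0.26/6)·(k1 + 2k2 + 2k3 + k4) = 0.898301
u(0.26) ≈ 0.8983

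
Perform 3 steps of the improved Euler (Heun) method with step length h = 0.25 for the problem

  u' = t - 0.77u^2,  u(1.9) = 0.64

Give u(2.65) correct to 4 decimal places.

1.5303

Heun: k1 = f(t_n, u_n); k2 = f(t_n + h, u_n + h·k1); u_{n+1} = u_n + (h/2)·(k1 + k2).
t=1.900000, u=0.640000:
  k1 = f(1.900000, 0.640000) = 1.584608
  k2 = f(2.150000, 1.036152) = 1.323320
  u ← 0.640000 + (0.25/2)·(1.584608 + 1.323320) = 1.003491
t=2.150000, u=1.003491:
  k1 = f(2.150000, 1.003491) = 1.374615
  k2 = f(2.400000, 1.347145) = 1.002605
  u ← 1.003491 + (0.25/2)·(1.374615 + 1.002605) = 1.300643
t=2.400000, u=1.300643:
  k1 = f(2.400000, 1.300643) = 1.097412
  k2 = f(2.650000, 1.574996) = 0.739928
  u ← 1.300643 + (0.25/2)·(1.097412 + 0.739928) = 1.530311
u(2.65) ≈ 1.5303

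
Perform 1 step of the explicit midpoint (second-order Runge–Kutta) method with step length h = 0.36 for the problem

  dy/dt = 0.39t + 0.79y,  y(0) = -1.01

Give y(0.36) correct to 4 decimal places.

Midpoint: k1 = f(t_n, y_n); k2 = f(t_n + h/2, y_n + (h/2)·k1); y_{n+1} = y_n + h·k2.
t=0.000000, y=-1.010000:
  k1 = f(0.000000, -1.010000) = -0.797900
  k2 = f(0.180000, -1.153622) = -0.841161
  y ← -1.010000 + 0.36·(-0.841161) = -1.312818
y(0.36) ≈ -1.3128

-1.3128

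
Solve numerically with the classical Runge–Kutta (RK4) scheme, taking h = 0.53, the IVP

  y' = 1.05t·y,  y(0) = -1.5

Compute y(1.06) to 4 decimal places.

-2.7051

RK4: k1 = f(t_n, y_n); k2 = f(t_n + h/2, y_n + (h/2)·k1); k3 = f(t_n + h/2, y_n + (h/2)·k2); k4 = f(t_n + h, y_n + h·k3); y_{n+1} = y_n + (h/6)·(k1 + 2k2 + 2k3 + k4).
t=0.000000, y=-1.500000:
  k1 = f(0.000000, -1.500000) = 0.000000
  k2 = f(0.265000, -1.500000) = -0.417375
  k3 = f(0.265000, -1.610604) = -0.448151
  k4 = f(0.530000, -1.737520) = -0.966930
  y ← -1.500000 + (0.53/6)·(k1 + 2k2 + 2k3 + k4) = -1.738322
t=0.530000, y=-1.738322:
  k1 = f(0.530000, -1.738322) = -0.967376
  k2 = f(0.795000, -1.994676) = -1.665056
  k3 = f(0.795000, -2.179562) = -1.819389
  k4 = f(1.060000, -2.702598) = -3.007991
  y ← -1.738322 + (0.53/6)·(k1 + 2k2 + 2k3 + k4) = -2.705064
y(1.06) ≈ -2.7051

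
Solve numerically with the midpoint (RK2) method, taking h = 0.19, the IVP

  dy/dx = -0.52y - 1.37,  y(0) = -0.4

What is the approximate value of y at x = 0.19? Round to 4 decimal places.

-0.6099

Midpoint: k1 = f(x_n, y_n); k2 = f(x_n + h/2, y_n + (h/2)·k1); y_{n+1} = y_n + h·k2.
x=0.000000, y=-0.400000:
  k1 = f(0.000000, -0.400000) = -1.162000
  k2 = f(0.095000, -0.510390) = -1.104597
  y ← -0.400000 + 0.19·(-1.104597) = -0.609873
y(0.19) ≈ -0.6099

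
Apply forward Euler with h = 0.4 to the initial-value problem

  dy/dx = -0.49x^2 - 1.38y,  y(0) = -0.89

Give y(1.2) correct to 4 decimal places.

-0.2195

Euler: y_{n+1} = y_n + h·f(x_n, y_n).
x=0.000000, y=-0.890000: f=1.228200 → y ← -0.890000 + 0.4·1.228200 = -0.398720
x=0.400000, y=-0.398720: f=0.471834 → y ← -0.398720 + 0.4·0.471834 = -0.209987
x=0.800000, y=-0.209987: f=-0.023819 → y ← -0.209987 + 0.4·(-0.023819) = -0.219514
y(1.2) ≈ -0.2195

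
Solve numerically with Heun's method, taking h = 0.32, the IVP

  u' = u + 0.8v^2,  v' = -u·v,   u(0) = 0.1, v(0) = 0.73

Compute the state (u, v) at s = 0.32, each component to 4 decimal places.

Heun on (u,v): k1 = f(s_n, state_n); k2 = f(s_n + h, state_n + h·k1); state_{n+1} = state_n + (h/2)·(k1 + k2).
0.000000: (0.100000, 0.730000)
  k1 = (0.526320, -0.073000)
  predictor → (0.268422, 0.706640)
  k2 = (0.667894, -0.189678)
  → (0.291074, 0.687972)
(u(0.32), v(0.32)) ≈ (0.2911, 0.6880)

0.2911, 0.6880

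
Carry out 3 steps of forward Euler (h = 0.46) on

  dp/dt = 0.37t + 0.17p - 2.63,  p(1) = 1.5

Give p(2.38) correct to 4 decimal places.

Euler: p_{n+1} = p_n + h·f(t_n, p_n).
t=1.000000, p=1.500000: f=-2.005000 → p ← 1.500000 + 0.46·(-2.005000) = 0.577700
t=1.460000, p=0.577700: f=-1.991591 → p ← 0.577700 + 0.46·(-1.991591) = -0.338432
t=1.920000, p=-0.338432: f=-1.977133 → p ← -0.338432 + 0.46·(-1.977133) = -1.247913
p(2.38) ≈ -1.2479

-1.2479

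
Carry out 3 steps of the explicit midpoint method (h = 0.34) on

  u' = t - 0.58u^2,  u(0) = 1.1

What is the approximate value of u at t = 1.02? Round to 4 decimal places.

1.0644

Midpoint: k1 = f(t_n, u_n); k2 = f(t_n + h/2, u_n + (h/2)·k1); u_{n+1} = u_n + h·k2.
t=0.000000, u=1.100000:
  k1 = f(0.000000, 1.100000) = -0.701800
  k2 = f(0.170000, 0.980694) = -0.387821
  u ← 1.100000 + 0.34·(-0.387821) = 0.968141
t=0.340000, u=0.968141:
  k1 = f(0.340000, 0.968141) = -0.203632
  k2 = f(0.510000, 0.933523) = 0.004550
  u ← 0.968141 + 0.34·0.004550 = 0.969688
t=0.680000, u=0.969688:
  k1 = f(0.680000, 0.969688) = 0.134629
  k2 = f(0.850000, 0.992575) = 0.278581
  u ← 0.969688 + 0.34·0.278581 = 1.064405
u(1.02) ≈ 1.0644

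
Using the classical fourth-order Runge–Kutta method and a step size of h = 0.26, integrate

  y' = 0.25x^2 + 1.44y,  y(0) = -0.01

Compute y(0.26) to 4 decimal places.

-0.0129

RK4: k1 = f(x_n, y_n); k2 = f(x_n + h/2, y_n + (h/2)·k1); k3 = f(x_n + h/2, y_n + (h/2)·k2); k4 = f(x_n + h, y_n + h·k3); y_{n+1} = y_n + (h/6)·(k1 + 2k2 + 2k3 + k4).
x=0.000000, y=-0.010000:
  k1 = f(0.000000, -0.010000) = -0.014400
  k2 = f(0.130000, -0.011872) = -0.012871
  k3 = f(0.130000, -0.011673) = -0.012584
  k4 = f(0.260000, -0.013272) = -0.002212
  y ← -0.010000 + (0.26/6)·(k1 + 2k2 + 2k3 + k4) = -0.012926
y(0.26) ≈ -0.0129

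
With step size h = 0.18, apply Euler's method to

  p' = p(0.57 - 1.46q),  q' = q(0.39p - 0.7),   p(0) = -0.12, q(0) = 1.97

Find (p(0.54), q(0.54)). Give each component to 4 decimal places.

Euler on (p,q): p_{n+1} = p_n + h·p', q_{n+1} = q_n + h·q'.
0.000000: (-0.120000, 1.970000); f=(0.276744, -1.471196) → (-0.070186, 1.705185)
0.180000: (-0.070186, 1.705185); f=(0.134727, -1.240305) → (-0.045935, 1.481930)
0.360000: (-0.045935, 1.481930); f=(0.073203, -1.063899) → (-0.032759, 1.290428)
(p(0.54), q(0.54)) ≈ (-0.0328, 1.2904)

-0.0328, 1.2904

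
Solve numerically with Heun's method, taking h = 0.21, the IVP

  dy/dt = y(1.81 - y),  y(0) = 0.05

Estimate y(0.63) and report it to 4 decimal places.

0.1453

Heun: k1 = f(t_n, y_n); k2 = f(t_n + h, y_n + h·k1); y_{n+1} = y_n + (h/2)·(k1 + k2).
t=0.000000, y=0.050000:
  k1 = f(0.000000, 0.050000) = 0.088000
  k2 = f(0.210000, 0.068480) = 0.119259
  y ← 0.050000 + (0.21/2)·(0.088000 + 0.119259) = 0.071762
t=0.210000, y=0.071762:
  k1 = f(0.210000, 0.071762) = 0.124740
  k2 = f(0.420000, 0.097958) = 0.167708
  y ← 0.071762 + (0.21/2)·(0.124740 + 0.167708) = 0.102469
t=0.420000, y=0.102469:
  k1 = f(0.420000, 0.102469) = 0.174969
  k2 = f(0.630000, 0.139213) = 0.232595
  y ← 0.102469 + (0.21/2)·(0.174969 + 0.232595) = 0.145263
y(0.63) ≈ 0.1453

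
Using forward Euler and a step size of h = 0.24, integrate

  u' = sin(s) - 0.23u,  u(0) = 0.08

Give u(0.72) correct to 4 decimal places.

0.2322

Euler: u_{n+1} = u_n + h·f(s_n, u_n).
s=0.000000, u=0.080000: f=-0.018400 → u ← 0.080000 + 0.24·(-0.018400) = 0.075584
s=0.240000, u=0.075584: f=0.220318 → u ← 0.075584 + 0.24·0.220318 = 0.128460
s=0.480000, u=0.128460: f=0.432233 → u ← 0.128460 + 0.24·0.432233 = 0.232196
u(0.72) ≈ 0.2322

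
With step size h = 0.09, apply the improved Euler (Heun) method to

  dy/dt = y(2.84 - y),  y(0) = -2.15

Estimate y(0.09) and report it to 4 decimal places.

Heun: k1 = f(t_n, y_n); k2 = f(t_n + h, y_n + h·k1); y_{n+1} = y_n + (h/2)·(k1 + k2).
t=0.000000, y=-2.150000:
  k1 = f(0.000000, -2.150000) = -10.728500
  k2 = f(0.090000, -3.115565) = -18.554950
  y ← -2.150000 + (0.09/2)·(-10.728500 + (-18.554950)) = -3.467755
y(0.09) ≈ -3.4678

-3.4678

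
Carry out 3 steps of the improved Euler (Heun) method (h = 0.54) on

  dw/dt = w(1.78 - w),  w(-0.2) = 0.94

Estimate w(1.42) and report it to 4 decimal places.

Heun: k1 = f(t_n, w_n); k2 = f(t_n + h, w_n + h·k1); w_{n+1} = w_n + (h/2)·(k1 + k2).
t=-0.200000, w=0.940000:
  k1 = f(-0.200000, 0.940000) = 0.789600
  k2 = f(0.340000, 1.366384) = 0.565158
  w ← 0.940000 + (0.54/2)·(0.789600 + 0.565158) = 1.305785
t=0.340000, w=1.305785:
  k1 = f(0.340000, 1.305785) = 0.619223
  k2 = f(0.880000, 1.640165) = 0.229352
  w ← 1.305785 + (0.54/2)·(0.619223 + 0.229352) = 1.534900
t=0.880000, w=1.534900:
  k1 = f(0.880000, 1.534900) = 0.376204
  k2 = f(1.420000, 1.738050) = 0.072911
  w ← 1.534900 + (0.54/2)·(0.376204 + 0.072911) = 1.656161
w(1.42) ≈ 1.6562

1.6562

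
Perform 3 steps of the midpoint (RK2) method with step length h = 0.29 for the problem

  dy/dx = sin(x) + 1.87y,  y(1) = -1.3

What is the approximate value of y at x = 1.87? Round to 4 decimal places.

Midpoint: k1 = f(x_n, y_n); k2 = f(x_n + h/2, y_n + (h/2)·k1); y_{n+1} = y_n + h·k2.
x=1.000000, y=-1.300000:
  k1 = f(1.000000, -1.300000) = -1.589529
  k2 = f(1.145000, -1.530482) = -1.951291
  y ← -1.300000 + 0.29·(-1.951291) = -1.865874
x=1.290000, y=-1.865874:
  k1 = f(1.290000, -1.865874) = -2.528350
  k2 = f(1.435000, -2.232485) = -3.183953
  y ← -1.865874 + 0.29·(-3.183953) = -2.789221
x=1.580000, y=-2.789221:
  k1 = f(1.580000, -2.789221) = -4.215885
  k2 = f(1.725000, -3.400524) = -5.370846
  y ← -2.789221 + 0.29·(-5.370846) = -4.346766
y(1.87) ≈ -4.3468

-4.3468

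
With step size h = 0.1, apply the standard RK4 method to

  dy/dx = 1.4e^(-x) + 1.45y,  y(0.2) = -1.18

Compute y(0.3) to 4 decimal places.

RK4: k1 = f(x_n, y_n); k2 = f(x_n + h/2, y_n + (h/2)·k1); k3 = f(x_n + h/2, y_n + (h/2)·k2); k4 = f(x_n + h, y_n + h·k3); y_{n+1} = y_n + (h/6)·(k1 + 2k2 + 2k3 + k4).
x=0.200000, y=-1.180000:
  k1 = f(0.200000, -1.180000) = -0.564777
  k2 = f(0.250000, -1.208239) = -0.661625
  k3 = f(0.250000, -1.213081) = -0.668647
  k4 = f(0.300000, -1.246865) = -0.770808
  y ← -1.180000 + (0.1/6)·(k1 + 2k2 + 2k3 + k4) = -1.246602
y(0.3) ≈ -1.2466

-1.2466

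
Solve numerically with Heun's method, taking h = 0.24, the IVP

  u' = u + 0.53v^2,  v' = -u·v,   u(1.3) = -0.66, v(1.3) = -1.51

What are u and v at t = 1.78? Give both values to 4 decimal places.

-0.1107, -1.8810

Heun on (u,v): k1 = f(t_n, state_n); k2 = f(t_n + h, state_n + h·k1); state_{n+1} = state_n + (h/2)·(k1 + k2).
1.300000: (-0.660000, -1.510000)
  k1 = (0.548453, -0.996600)
  predictor → (-0.528371, -1.749184)
  k2 = (1.093240, -0.924219)
  → (-0.462997, -1.740498)
1.540000: (-0.462997, -1.740498)
  k1 = (1.142550, -0.805845)
  predictor → (-0.188785, -1.933901)
  k2 = (1.793401, -0.365091)
  → (-0.110683, -1.881011)
(u(1.78), v(1.78)) ≈ (-0.1107, -1.8810)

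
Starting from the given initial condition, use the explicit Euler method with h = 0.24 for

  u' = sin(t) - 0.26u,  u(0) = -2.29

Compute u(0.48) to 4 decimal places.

Euler: u_{n+1} = u_n + h·f(t_n, u_n).
t=0.000000, u=-2.290000: f=0.595400 → u ← -2.290000 + 0.24·0.595400 = -2.147104
t=0.240000, u=-2.147104: f=0.795950 → u ← -2.147104 + 0.24·0.795950 = -1.956076
u(0.48) ≈ -1.9561

-1.9561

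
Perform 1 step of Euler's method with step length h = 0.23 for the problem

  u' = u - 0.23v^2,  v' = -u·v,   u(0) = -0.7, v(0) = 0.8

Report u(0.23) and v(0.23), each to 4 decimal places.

Euler on (u,v): u_{n+1} = u_n + h·u', v_{n+1} = v_n + h·v'.
0.000000: (-0.700000, 0.800000); f=(-0.847200, 0.560000) → (-0.894856, 0.928800)
(u(0.23), v(0.23)) ≈ (-0.8949, 0.9288)

-0.8949, 0.9288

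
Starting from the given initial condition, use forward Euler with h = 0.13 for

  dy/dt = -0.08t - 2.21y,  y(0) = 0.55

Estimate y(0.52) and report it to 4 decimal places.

0.1352

Euler: y_{n+1} = y_n + h·f(t_n, y_n).
t=0.000000, y=0.550000: f=-1.215500 → y ← 0.550000 + 0.13·(-1.215500) = 0.391985
t=0.130000, y=0.391985: f=-0.876687 → y ← 0.391985 + 0.13·(-0.876687) = 0.278016
t=0.260000, y=0.278016: f=-0.635215 → y ← 0.278016 + 0.13·(-0.635215) = 0.195438
t=0.390000, y=0.195438: f=-0.463118 → y ← 0.195438 + 0.13·(-0.463118) = 0.135233
y(0.52) ≈ 0.1352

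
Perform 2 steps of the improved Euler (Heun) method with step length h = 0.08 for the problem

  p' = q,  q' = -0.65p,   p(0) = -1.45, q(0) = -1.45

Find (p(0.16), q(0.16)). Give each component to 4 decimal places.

-1.6695, -1.2875

Heun on (p,q): k1 = f(t_n, state_n); k2 = f(t_n + h, state_n + h·k1); state_{n+1} = state_n + (h/2)·(k1 + k2).
0.000000: (-1.450000, -1.450000)
  k1 = (-1.450000, 0.942500)
  predictor → (-1.566000, -1.374600)
  k2 = (-1.374600, 1.017900)
  → (-1.562984, -1.371584)
0.080000: (-1.562984, -1.371584)
  k1 = (-1.371584, 1.015940)
  predictor → (-1.672711, -1.290309)
  k2 = (-1.290309, 1.087262)
  → (-1.669460, -1.287456)
(p(0.16), q(0.16)) ≈ (-1.6695, -1.2875)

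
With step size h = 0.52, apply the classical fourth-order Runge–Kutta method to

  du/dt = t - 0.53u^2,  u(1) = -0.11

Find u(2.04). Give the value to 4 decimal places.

1.2252

RK4: k1 = f(t_n, u_n); k2 = f(t_n + h/2, u_n + (h/2)·k1); k3 = f(t_n + h/2, u_n + (h/2)·k2); k4 = f(t_n + h, u_n + h·k3); u_{n+1} = u_n + (h/6)·(k1 + 2k2 + 2k3 + k4).
t=1.000000, u=-0.110000:
  k1 = f(1.000000, -0.110000) = 0.993587
  k2 = f(1.260000, 0.148333) = 1.248339
  k3 = f(1.260000, 0.214568) = 1.235599
  k4 = f(1.520000, 0.532512) = 1.369709
  u ← -0.110000 + (0.52/6)·(k1 + 2k2 + 2k3 + k4) = 0.525368
t=1.520000, u=0.525368:
  k1 = f(1.520000, 0.525368) = 1.373714
  k2 = f(1.780000, 0.882534) = 1.367201
  k3 = f(1.780000, 0.880840) = 1.368784
  k4 = f(2.040000, 1.237136) = 1.228833
  u ← 0.525368 + (0.52/6)·(k1 + 2k2 + 2k3 + k4) = 1.225160
u(2.04) ≈ 1.2252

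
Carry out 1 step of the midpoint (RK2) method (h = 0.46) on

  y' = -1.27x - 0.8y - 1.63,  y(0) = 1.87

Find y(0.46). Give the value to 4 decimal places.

0.5623

Midpoint: k1 = f(x_n, y_n); k2 = f(x_n + h/2, y_n + (h/2)·k1); y_{n+1} = y_n + h·k2.
x=0.000000, y=1.870000:
  k1 = f(0.000000, 1.870000) = -3.126000
  k2 = f(0.230000, 1.151020) = -2.842916
  y ← 1.870000 + 0.46·(-2.842916) = 0.562259
y(0.46) ≈ 0.5623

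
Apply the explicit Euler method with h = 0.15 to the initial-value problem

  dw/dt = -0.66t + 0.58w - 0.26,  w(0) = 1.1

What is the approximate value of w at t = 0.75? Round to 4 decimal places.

1.2753

Euler: w_{n+1} = w_n + h·f(t_n, w_n).
t=0.000000, w=1.100000: f=0.378000 → w ← 1.100000 + 0.15·0.378000 = 1.156700
t=0.150000, w=1.156700: f=0.311886 → w ← 1.156700 + 0.15·0.311886 = 1.203483
t=0.300000, w=1.203483: f=0.240020 → w ← 1.203483 + 0.15·0.240020 = 1.239486
t=0.450000, w=1.239486: f=0.161902 → w ← 1.239486 + 0.15·0.161902 = 1.263771
t=0.600000, w=1.263771: f=0.076987 → w ← 1.263771 + 0.15·0.076987 = 1.275319
w(0.75) ≈ 1.2753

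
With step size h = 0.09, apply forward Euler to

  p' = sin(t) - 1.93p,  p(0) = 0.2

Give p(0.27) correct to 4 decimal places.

Euler: p_{n+1} = p_n + h·f(t_n, p_n).
t=0.000000, p=0.200000: f=-0.386000 → p ← 0.200000 + 0.09·(-0.386000) = 0.165260
t=0.090000, p=0.165260: f=-0.229073 → p ← 0.165260 + 0.09·(-0.229073) = 0.144643
t=0.180000, p=0.144643: f=-0.100132 → p ← 0.144643 + 0.09·(-0.100132) = 0.135632
p(0.27) ≈ 0.1356

0.1356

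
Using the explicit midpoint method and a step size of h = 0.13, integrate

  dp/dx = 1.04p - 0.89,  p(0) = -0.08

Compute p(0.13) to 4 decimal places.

-0.2151

Midpoint: k1 = f(x_n, p_n); k2 = f(x_n + h/2, p_n + (h/2)·k1); p_{n+1} = p_n + h·k2.
x=0.000000, p=-0.080000:
  k1 = f(0.000000, -0.080000) = -0.973200
  k2 = f(0.065000, -0.143258) = -1.038988
  p ← -0.080000 + 0.13·(-1.038988) = -0.215068
p(0.13) ≈ -0.2151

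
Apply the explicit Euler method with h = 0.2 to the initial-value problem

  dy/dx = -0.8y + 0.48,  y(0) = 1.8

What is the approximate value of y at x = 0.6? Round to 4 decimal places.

Euler: y_{n+1} = y_n + h·f(x_n, y_n).
x=0.000000, y=1.800000: f=-0.960000 → y ← 1.800000 + 0.2·(-0.960000) = 1.608000
x=0.200000, y=1.608000: f=-0.806400 → y ← 1.608000 + 0.2·(-0.806400) = 1.446720
x=0.400000, y=1.446720: f=-0.677376 → y ← 1.446720 + 0.2·(-0.677376) = 1.311245
y(0.6) ≈ 1.3112

1.3112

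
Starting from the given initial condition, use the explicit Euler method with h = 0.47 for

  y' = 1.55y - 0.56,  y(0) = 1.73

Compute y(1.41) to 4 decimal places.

7.4297

Euler: y_{n+1} = y_n + h·f(x_n, y_n).
x=0.000000, y=1.730000: f=2.121500 → y ← 1.730000 + 0.47·2.121500 = 2.727105
x=0.470000, y=2.727105: f=3.667013 → y ← 2.727105 + 0.47·3.667013 = 4.450601
x=0.940000, y=4.450601: f=6.338432 → y ← 4.450601 + 0.47·6.338432 = 7.429664
y(1.41) ≈ 7.4297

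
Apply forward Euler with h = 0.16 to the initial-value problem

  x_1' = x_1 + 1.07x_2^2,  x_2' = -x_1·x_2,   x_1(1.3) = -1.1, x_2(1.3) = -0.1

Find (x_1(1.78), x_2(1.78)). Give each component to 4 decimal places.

Euler on (x_1,x_2): x_1_{n+1} = x_1_n + h·x_1', x_2_{n+1} = x_2_n + h·x_2'.
1.300000: (-1.100000, -0.100000); f=(-1.089300, -0.110000) → (-1.274288, -0.117600)
1.460000: (-1.274288, -0.117600); f=(-1.259490, -0.149856) → (-1.475806, -0.141577)
1.620000: (-1.475806, -0.141577); f=(-1.454359, -0.208940) → (-1.708504, -0.175007)
(x_1(1.78), x_2(1.78)) ≈ (-1.7085, -0.1750)

-1.7085, -0.1750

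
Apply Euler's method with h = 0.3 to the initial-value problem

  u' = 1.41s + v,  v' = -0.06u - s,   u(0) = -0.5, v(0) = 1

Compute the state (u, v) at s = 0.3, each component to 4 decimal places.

-0.2000, 1.0090

Euler on (u,v): u_{n+1} = u_n + h·u', v_{n+1} = v_n + h·v'.
0.000000: (-0.500000, 1.000000); f=(1.000000, 0.030000) → (-0.200000, 1.009000)
(u(0.3), v(0.3)) ≈ (-0.2000, 1.0090)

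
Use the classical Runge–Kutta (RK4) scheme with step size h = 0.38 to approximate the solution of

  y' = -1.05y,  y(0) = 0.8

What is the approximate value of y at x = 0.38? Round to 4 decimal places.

0.5369

RK4: k1 = f(x_n, y_n); k2 = f(x_n + h/2, y_n + (h/2)·k1); k3 = f(x_n + h/2, y_n + (h/2)·k2); k4 = f(x_n + h, y_n + h·k3); y_{n+1} = y_n + (h/6)·(k1 + 2k2 + 2k3 + k4).
x=0.000000, y=0.800000:
  k1 = f(0.000000, 0.800000) = -0.840000
  k2 = f(0.190000, 0.640400) = -0.672420
  k3 = f(0.190000, 0.672240) = -0.705852
  k4 = f(0.380000, 0.531776) = -0.558365
  y ← 0.800000 + (0.38/6)·(k1 + 2k2 + 2k3 + k4) = 0.536856
y(0.38) ≈ 0.5369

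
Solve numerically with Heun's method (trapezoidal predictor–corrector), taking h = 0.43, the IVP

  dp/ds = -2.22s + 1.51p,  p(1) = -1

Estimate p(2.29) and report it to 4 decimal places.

-17.8236

Heun: k1 = f(s_n, p_n); k2 = f(s_n + h, p_n + h·k1); p_{n+1} = p_n + (h/2)·(k1 + k2).
s=1.000000, p=-1.000000:
  k1 = f(1.000000, -1.000000) = -3.730000
  k2 = f(1.430000, -2.603900) = -7.106489
  p ← -1.000000 + (0.43/2)·(-3.730000 + (-7.106489)) = -3.329845
s=1.430000, p=-3.329845:
  k1 = f(1.430000, -3.329845) = -8.202666
  k2 = f(1.860000, -6.856992) = -14.483257
  p ← -3.329845 + (0.43/2)·(-8.202666 + (-14.483257)) = -8.207319
s=1.860000, p=-8.207319:
  k1 = f(1.860000, -8.207319) = -16.522251
  k2 = f(2.290000, -15.311887) = -28.204749
  p ← -8.207319 + (0.43/2)·(-16.522251 + (-28.204749)) = -17.823624
p(2.29) ≈ -17.8236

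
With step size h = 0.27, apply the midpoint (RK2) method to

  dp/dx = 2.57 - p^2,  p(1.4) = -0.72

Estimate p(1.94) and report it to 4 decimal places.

Midpoint: k1 = f(x_n, p_n); k2 = f(x_n + h/2, p_n + (h/2)·k1); p_{n+1} = p_n + h·k2.
x=1.400000, p=-0.720000:
  k1 = f(1.400000, -0.720000) = 2.051600
  k2 = f(1.535000, -0.443034) = 2.373721
  p ← -0.720000 + 0.27·2.373721 = -0.079095
x=1.670000, p=-0.079095:
  k1 = f(1.670000, -0.079095) = 2.563744
  k2 = f(1.805000, 0.267010) = 2.498706
  p ← -0.079095 + 0.27·2.498706 = 0.595555
p(1.94) ≈ 0.5956

0.5956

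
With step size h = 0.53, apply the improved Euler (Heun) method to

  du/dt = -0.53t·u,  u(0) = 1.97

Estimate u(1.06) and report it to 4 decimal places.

1.4566

Heun: k1 = f(t_n, u_n); k2 = f(t_n + h, u_n + h·k1); u_{n+1} = u_n + (h/2)·(k1 + k2).
t=0.000000, u=1.970000:
  k1 = f(0.000000, 1.970000) = 0.000000
  k2 = f(0.530000, 1.970000) = -0.553373
  u ← 1.970000 + (0.53/2)·(0.000000 + (-0.553373)) = 1.823356
t=0.530000, u=1.823356:
  k1 = f(0.530000, 1.823356) = -0.512181
  k2 = f(1.060000, 1.551900) = -0.871858
  u ← 1.823356 + (0.53/2)·(-0.512181 + (-0.871858)) = 1.456586
u(1.06) ≈ 1.4566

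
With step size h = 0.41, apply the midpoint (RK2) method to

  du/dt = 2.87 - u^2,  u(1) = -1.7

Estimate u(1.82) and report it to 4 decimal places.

Midpoint: k1 = f(t_n, u_n); k2 = f(t_n + h/2, u_n + (h/2)·k1); u_{n+1} = u_n + h·k2.
t=1.000000, u=-1.700000:
  k1 = f(1.000000, -1.700000) = -0.020000
  k2 = f(1.205000, -1.704100) = -0.033957
  u ← -1.700000 + 0.41·(-0.033957) = -1.713922
t=1.410000, u=-1.713922:
  k1 = f(1.410000, -1.713922) = -0.067530
  k2 = f(1.615000, -1.727766) = -0.115175
  u ← -1.713922 + 0.41·(-0.115175) = -1.761144
u(1.82) ≈ -1.7611

-1.7611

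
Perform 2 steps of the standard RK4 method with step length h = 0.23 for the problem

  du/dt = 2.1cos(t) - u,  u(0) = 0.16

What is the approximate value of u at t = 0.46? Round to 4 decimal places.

0.8451

RK4: k1 = f(t_n, u_n); k2 = f(t_n + h/2, u_n + (h/2)·k1); k3 = f(t_n + h/2, u_n + (h/2)·k2); k4 = f(t_n + h, u_n + h·k3); u_{n+1} = u_n + (h/6)·(k1 + 2k2 + 2k3 + k4).
t=0.000000, u=0.160000:
  k1 = f(0.000000, 0.160000) = 1.940000
  k2 = f(0.115000, 0.383100) = 1.703029
  k3 = f(0.115000, 0.355848) = 1.730281
  k4 = f(0.230000, 0.557965) = 1.486735
  u ← 0.160000 + (0.23/6)·(k1 + 2k2 + 2k3 + k4) = 0.554579
t=0.230000, u=0.554579:
  k1 = f(0.230000, 0.554579) = 1.490121
  k2 = f(0.345000, 0.725942) = 1.250316
  k3 = f(0.345000, 0.698365) = 1.277894
  k4 = f(0.460000, 0.848494) = 1.033216
  u ← 0.554579 + (0.23/6)·(k1 + 2k2 + 2k3 + k4) = 0.845136
u(0.46) ≈ 0.8451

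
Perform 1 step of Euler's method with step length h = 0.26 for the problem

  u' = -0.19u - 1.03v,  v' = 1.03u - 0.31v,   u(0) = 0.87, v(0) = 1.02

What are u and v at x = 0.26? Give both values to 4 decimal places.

Euler on (u,v): u_{n+1} = u_n + h·u', v_{n+1} = v_n + h·v'.
0.000000: (0.870000, 1.020000); f=(-1.215900, 0.579900) → (0.553866, 1.170774)
(u(0.26), v(0.26)) ≈ (0.5539, 1.1708)

0.5539, 1.1708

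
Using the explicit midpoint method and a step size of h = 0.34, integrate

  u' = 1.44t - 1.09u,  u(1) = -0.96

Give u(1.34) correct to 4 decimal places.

Midpoint: k1 = f(t_n, u_n); k2 = f(t_n + h/2, u_n + (h/2)·k1); u_{n+1} = u_n + h·k2.
t=1.000000, u=-0.960000:
  k1 = f(1.000000, -0.960000) = 2.486400
  k2 = f(1.170000, -0.537312) = 2.270470
  u ← -0.960000 + 0.34·2.270470 = -0.188040
u(1.34) ≈ -0.1880

-0.1880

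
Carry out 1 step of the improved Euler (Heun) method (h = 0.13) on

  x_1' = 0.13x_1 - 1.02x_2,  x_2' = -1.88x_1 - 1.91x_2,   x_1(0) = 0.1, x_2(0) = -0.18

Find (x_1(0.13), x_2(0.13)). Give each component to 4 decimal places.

0.1244, -0.1654

Heun on (x_1,x_2): k1 = f(t_n, state_n); k2 = f(t_n + h, state_n + h·k1); state_{n+1} = state_n + (h/2)·(k1 + k2).
0.000000: (0.100000, -0.180000)
  k1 = (0.196600, 0.155800)
  predictor → (0.125558, -0.159746)
  k2 = (0.179263, 0.069066)
  → (0.124431, -0.165384)
(x_1(0.13), x_2(0.13)) ≈ (0.1244, -0.1654)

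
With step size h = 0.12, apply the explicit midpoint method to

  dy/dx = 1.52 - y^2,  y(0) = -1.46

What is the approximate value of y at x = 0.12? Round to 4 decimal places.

-1.5464

Midpoint: k1 = f(x_n, y_n); k2 = f(x_n + h/2, y_n + (h/2)·k1); y_{n+1} = y_n + h·k2.
x=0.000000, y=-1.460000:
  k1 = f(0.000000, -1.460000) = -0.611600
  k2 = f(0.060000, -1.496696) = -0.720099
  y ← -1.460000 + 0.12·(-0.720099) = -1.546412
y(0.12) ≈ -1.5464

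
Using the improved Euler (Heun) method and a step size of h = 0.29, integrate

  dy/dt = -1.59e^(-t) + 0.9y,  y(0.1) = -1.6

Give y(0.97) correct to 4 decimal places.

-4.8191

Heun: k1 = f(t_n, y_n); k2 = f(t_n + h, y_n + h·k1); y_{n+1} = y_n + (h/2)·(k1 + k2).
t=0.100000, y=-1.600000:
  k1 = f(0.100000, -1.600000) = -2.878691
  k2 = f(0.390000, -2.434821) = -3.267859
  y ← -1.600000 + (0.29/2)·(-2.878691 + (-3.267859)) = -2.491250
t=0.390000, y=-2.491250:
  k1 = f(0.390000, -2.491250) = -3.318645
  k2 = f(0.680000, -3.453657) = -3.913812
  y ← -2.491250 + (0.29/2)·(-3.318645 + (-3.913812)) = -3.539956
t=0.680000, y=-3.539956:
  k1 = f(0.680000, -3.539956) = -3.991482
  k2 = f(0.970000, -4.697486) = -4.830479
  y ← -3.539956 + (0.29/2)·(-3.991482 + (-4.830479)) = -4.819140
y(0.97) ≈ -4.8191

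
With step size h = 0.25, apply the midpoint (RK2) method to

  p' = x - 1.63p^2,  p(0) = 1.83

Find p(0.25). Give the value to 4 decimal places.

1.3245

Midpoint: k1 = f(x_n, p_n); k2 = f(x_n + h/2, p_n + (h/2)·k1); p_{n+1} = p_n + h·k2.
x=0.000000, p=1.830000:
  k1 = f(0.000000, 1.830000) = -5.458707
  k2 = f(0.125000, 1.147662) = -2.021917
  p ← 1.830000 + 0.25·(-2.021917) = 1.324521
p(0.25) ≈ 1.3245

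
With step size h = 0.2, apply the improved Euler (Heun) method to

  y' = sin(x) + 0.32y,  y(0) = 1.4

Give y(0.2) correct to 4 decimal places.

Heun: k1 = f(x_n, y_n); k2 = f(x_n + h, y_n + h·k1); y_{n+1} = y_n + (h/2)·(k1 + k2).
x=0.000000, y=1.400000:
  k1 = f(0.000000, 1.400000) = 0.448000
  k2 = f(0.200000, 1.489600) = 0.675341
  y ← 1.400000 + (0.2/2)·(0.448000 + 0.675341) = 1.512334
y(0.2) ≈ 1.5123

1.5123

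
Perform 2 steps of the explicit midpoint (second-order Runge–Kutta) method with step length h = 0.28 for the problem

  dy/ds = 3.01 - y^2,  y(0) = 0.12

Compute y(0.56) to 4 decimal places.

Midpoint: k1 = f(s_n, y_n); k2 = f(s_n + h/2, y_n + (h/2)·k1); y_{n+1} = y_n + h·k2.
s=0.000000, y=0.120000:
  k1 = f(0.000000, 0.120000) = 2.995600
  k2 = f(0.140000, 0.539384) = 2.719065
  y ← 0.120000 + 0.28·2.719065 = 0.881338
s=0.280000, y=0.881338:
  k1 = f(0.280000, 0.881338) = 2.233243
  k2 = f(0.420000, 1.193992) = 1.584383
  y ← 0.881338 + 0.28·1.584383 = 1.324965
y(0.56) ≈ 1.3250

1.3250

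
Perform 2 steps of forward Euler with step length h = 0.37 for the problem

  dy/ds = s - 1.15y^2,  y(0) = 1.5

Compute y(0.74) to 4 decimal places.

0.5542

Euler: y_{n+1} = y_n + h·f(s_n, y_n).
s=0.000000, y=1.500000: f=-2.587500 → y ← 1.500000 + 0.37·(-2.587500) = 0.542625
s=0.370000, y=0.542625: f=0.031392 → y ← 0.542625 + 0.37·0.031392 = 0.554240
y(0.74) ≈ 0.5542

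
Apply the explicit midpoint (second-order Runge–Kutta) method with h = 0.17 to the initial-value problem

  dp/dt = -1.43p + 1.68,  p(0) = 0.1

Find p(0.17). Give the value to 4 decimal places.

Midpoint: k1 = f(t_n, p_n); k2 = f(t_n + h/2, p_n + (h/2)·k1); p_{n+1} = p_n + h·k2.
t=0.000000, p=0.100000:
  k1 = f(0.000000, 0.100000) = 1.537000
  k2 = f(0.085000, 0.230645) = 1.350178
  p ← 0.100000 + 0.17·1.350178 = 0.329530
p(0.17) ≈ 0.3295

0.3295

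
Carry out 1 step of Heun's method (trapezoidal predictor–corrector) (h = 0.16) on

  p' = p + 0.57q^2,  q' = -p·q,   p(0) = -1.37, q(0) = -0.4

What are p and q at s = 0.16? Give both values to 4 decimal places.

Heun on (p,q): k1 = f(s_n, state_n); k2 = f(s_n + h, state_n + h·k1); state_{n+1} = state_n + (h/2)·(k1 + k2).
0.000000: (-1.370000, -0.400000)
  k1 = (-1.278800, -0.548000)
  predictor → (-1.574608, -0.487680)
  k2 = (-1.439044, -0.767905)
  → (-1.587428, -0.505272)
(p(0.16), q(0.16)) ≈ (-1.5874, -0.5053)

-1.5874, -0.5053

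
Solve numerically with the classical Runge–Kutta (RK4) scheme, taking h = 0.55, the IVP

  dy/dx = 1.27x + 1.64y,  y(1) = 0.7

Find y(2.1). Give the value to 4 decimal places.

RK4: k1 = f(x_n, y_n); k2 = f(x_n + h/2, y_n + (h/2)·k1); k3 = f(x_n + h/2, y_n + (h/2)·k2); k4 = f(x_n + h, y_n + h·k3); y_{n+1} = y_n + (h/6)·(k1 + 2k2 + 2k3 + k4).
x=1.000000, y=0.700000:
  k1 = f(1.000000, 0.700000) = 2.418000
  k2 = f(1.275000, 1.364950) = 3.857768
  k3 = f(1.275000, 1.760886) = 4.507103
  k4 = f(1.550000, 3.178907) = 7.181907
  y ← 0.700000 + (0.55/6)·(k1 + 2k2 + 2k3 + k4) = 3.113551
x=1.550000, y=3.113551:
  k1 = f(1.550000, 3.113551) = 7.074724
  k2 = f(1.825000, 5.059100) = 10.614675
  k3 = f(1.825000, 6.032587) = 12.211192
  k4 = f(2.100000, 9.829707) = 18.787719
  y ← 3.113551 + (0.55/6)·(k1 + 2k2 + 2k3 + k4) = 9.669017
y(2.1) ≈ 9.6690

9.6690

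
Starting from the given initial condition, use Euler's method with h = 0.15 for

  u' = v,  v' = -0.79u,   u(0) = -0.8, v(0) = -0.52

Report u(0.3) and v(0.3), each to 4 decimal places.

-0.9418, -0.3212

Euler on (u,v): u_{n+1} = u_n + h·u', v_{n+1} = v_n + h·v'.
0.000000: (-0.800000, -0.520000); f=(-0.520000, 0.632000) → (-0.878000, -0.425200)
0.150000: (-0.878000, -0.425200); f=(-0.425200, 0.693620) → (-0.941780, -0.321157)
(u(0.3), v(0.3)) ≈ (-0.9418, -0.3212)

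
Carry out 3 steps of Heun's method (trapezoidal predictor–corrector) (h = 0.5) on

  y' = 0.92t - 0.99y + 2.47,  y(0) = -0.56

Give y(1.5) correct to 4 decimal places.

2.4273

Heun: k1 = f(t_n, y_n); k2 = f(t_n + h, y_n + h·k1); y_{n+1} = y_n + (h/2)·(k1 + k2).
t=0.000000, y=-0.560000:
  k1 = f(0.000000, -0.560000) = 3.024400
  k2 = f(0.500000, 0.952200) = 1.987322
  y ← -0.560000 + (0.5/2)·(3.024400 + 1.987322) = 0.692931
t=0.500000, y=0.692931:
  k1 = f(0.500000, 0.692931) = 2.243999
  k2 = f(1.000000, 1.814930) = 1.593219
  y ← 0.692931 + (0.5/2)·(2.243999 + 1.593219) = 1.652235
t=1.000000, y=1.652235:
  k1 = f(1.000000, 1.652235) = 1.754287
  k2 = f(1.500000, 2.529379) = 1.345915
  y ← 1.652235 + (0.5/2)·(1.754287 + 1.345915) = 2.427286
y(1.5) ≈ 2.4273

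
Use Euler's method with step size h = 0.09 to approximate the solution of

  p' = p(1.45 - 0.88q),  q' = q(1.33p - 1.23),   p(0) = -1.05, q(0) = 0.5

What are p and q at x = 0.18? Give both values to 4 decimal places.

-1.2603, 0.2872

Euler on (p,q): p_{n+1} = p_n + h·p', q_{n+1} = q_n + h·q'.
0.000000: (-1.050000, 0.500000); f=(-1.060500, -1.313250) → (-1.145445, 0.381808)
0.090000: (-1.145445, 0.381808); f=(-1.276036, -1.051285) → (-1.260288, 0.287192)
(p(0.18), q(0.18)) ≈ (-1.2603, 0.2872)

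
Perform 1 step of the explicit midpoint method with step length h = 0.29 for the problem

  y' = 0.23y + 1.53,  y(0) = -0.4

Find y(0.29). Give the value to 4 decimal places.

Midpoint: k1 = f(x_n, y_n); k2 = f(x_n + h/2, y_n + (h/2)·k1); y_{n+1} = y_n + h·k2.
x=0.000000, y=-0.400000:
  k1 = f(0.000000, -0.400000) = 1.438000
  k2 = f(0.145000, -0.191490) = 1.485957
  y ← -0.400000 + 0.29·1.485957 = 0.030928
y(0.29) ≈ 0.0309

0.0309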